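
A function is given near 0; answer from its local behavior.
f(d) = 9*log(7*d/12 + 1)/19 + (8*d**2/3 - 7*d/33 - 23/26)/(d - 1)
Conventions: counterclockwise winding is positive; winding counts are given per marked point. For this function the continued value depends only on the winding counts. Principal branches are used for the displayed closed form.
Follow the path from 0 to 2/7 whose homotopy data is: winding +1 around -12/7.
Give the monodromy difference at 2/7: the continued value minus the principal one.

The rational part is single-valued and drops out of the difference; each branch term changes only by its own monodromy.
(9/19)*log(1 - d/(-12/7)): each positive loop around -12/7 adds 2*pi*i to the log, so winding +1 contributes (9/19)*(1)*2*pi*i = (18/19)*pi*i.
Summing the contributions at d = 2/7 gives (18/19)*pi*i.

Continued minus principal equals (18/19)*pi*i.


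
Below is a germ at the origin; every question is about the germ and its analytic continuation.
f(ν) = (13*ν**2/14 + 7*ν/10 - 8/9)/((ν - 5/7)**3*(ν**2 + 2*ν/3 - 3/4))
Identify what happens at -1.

Denominator factors: ν - 5/7 = -12/7 at ν = -1; ν**2 + 2*ν/3 - 3/4 = -5/12 at ν = -1 — none vanishes.
So the germ continues analytically to -1.

The point is a regular point.


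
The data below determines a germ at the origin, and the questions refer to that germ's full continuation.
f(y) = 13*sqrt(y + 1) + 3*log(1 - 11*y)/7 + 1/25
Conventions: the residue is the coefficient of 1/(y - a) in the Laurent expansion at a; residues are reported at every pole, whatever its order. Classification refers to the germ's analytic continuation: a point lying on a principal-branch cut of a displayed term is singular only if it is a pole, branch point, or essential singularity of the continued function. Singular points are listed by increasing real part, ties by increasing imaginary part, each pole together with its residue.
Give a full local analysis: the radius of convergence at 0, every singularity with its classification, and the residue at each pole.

Branch term (13)*sqrt(1 - y/(-1)): its argument vanishes at y = -1, a square-root branch point, modulus 1.
Branch term (3/7)*log(1 - y/(1/11)): its argument vanishes at y = 1/11, a logarithmic branch point, modulus 1/11.
The radius of convergence is the smallest modulus among the singular points: 1/11.
List the singular points by increasing real part (a conjugate pair: the negative imaginary part first).

Radius of convergence at 0: 1/11.
At -1: an algebraic (square-root) branch point.
At 1/11: a logarithmic branch point.


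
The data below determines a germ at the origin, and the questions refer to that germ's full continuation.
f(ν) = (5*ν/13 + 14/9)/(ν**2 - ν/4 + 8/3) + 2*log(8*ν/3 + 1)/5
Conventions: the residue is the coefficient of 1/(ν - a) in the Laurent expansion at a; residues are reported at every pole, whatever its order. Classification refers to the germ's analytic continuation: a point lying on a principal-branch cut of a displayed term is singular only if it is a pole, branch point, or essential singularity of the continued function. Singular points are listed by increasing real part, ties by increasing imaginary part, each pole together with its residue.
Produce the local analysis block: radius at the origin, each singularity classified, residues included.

Radius of convergence at 0: 3/8.
At -3/8: a logarithmic branch point.
At (1/8) - ((1/24)*sqrt(1527))*i: a pole of order 1; residue (5/26) + ((1501/119106)*sqrt(1527))*i.
At (1/8) + ((1/24)*sqrt(1527))*i: a pole of order 1; residue (5/26) - ((1501/119106)*sqrt(1527))*i.

Denominator factor (ν**2 - ν/4 + 8/3): discriminant -509/48, complex-conjugate roots (1/8) + ((1/24)*sqrt(1527))*i and (1/8) - ((1/24)*sqrt(1527))*i; poles of order 1, moduli (2/3)*sqrt(6) and (2/3)*sqrt(6).
Branch term (2/5)*log(1 - ν/(-3/8)): its argument vanishes at ν = -3/8, a logarithmic branch point, modulus 3/8.
The radius of convergence is the smallest modulus among the singular points: 3/8.
The branch term is analytic at (1/8) - ((1/24)*sqrt(1527))*i and contributes nothing to the residue; only the rational part matters.
The factor ν**2 - ν/4 + 8/3 splits as (ν - a)(ν - a') with a = (1/8) - ((1/24)*sqrt(1527))*i, a' = (1/8) + ((1/24)*sqrt(1527))*i. At the order-1 pole a set g(ν) = (ν - a)*(rational part) = [5*ν/13 + 14/9] / (ν - a').
Simple pole: residue = g(a) at a = (1/8) - ((1/24)*sqrt(1527))*i, which is (5/26) + ((1501/119106)*sqrt(1527))*i.
The branch term is analytic at (1/8) + ((1/24)*sqrt(1527))*i and contributes nothing to the residue; only the rational part matters.
The factor ν**2 - ν/4 + 8/3 splits as (ν - a)(ν - a') with a = (1/8) + ((1/24)*sqrt(1527))*i, a' = (1/8) - ((1/24)*sqrt(1527))*i. At the order-1 pole a set g(ν) = (ν - a)*(rational part) = [5*ν/13 + 14/9] / (ν - a').
Simple pole: residue = g(a) at a = (1/8) + ((1/24)*sqrt(1527))*i, which is (5/26) - ((1501/119106)*sqrt(1527))*i.
List the singular points by increasing real part (a conjugate pair: the negative imaginary part first).


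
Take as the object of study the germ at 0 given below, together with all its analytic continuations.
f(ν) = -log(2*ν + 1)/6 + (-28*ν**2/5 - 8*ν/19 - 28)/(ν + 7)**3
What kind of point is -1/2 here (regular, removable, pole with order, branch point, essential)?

The term (-1/6)*log(1 - ν/(-1/2)) has argument 1 - -1/2/(-1/2) = 0 at -1/2: a logarithmic (infinitely-sheeted) branch point; the remaining terms are analytic or single-valued there.

The point is a logarithmic branch point.


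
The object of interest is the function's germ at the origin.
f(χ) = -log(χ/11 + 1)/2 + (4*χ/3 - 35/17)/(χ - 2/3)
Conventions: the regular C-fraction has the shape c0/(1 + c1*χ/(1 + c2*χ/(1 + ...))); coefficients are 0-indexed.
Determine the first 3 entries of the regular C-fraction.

Taylor coefficients (expand at 0): a_0 = 105/34, a_1 = 1935/748, a_2 = 65011/16456.
c0 = a_0 = 105/34. Peel one level at a time: if S = 1 + c*χ/S' with S'(0) = 1, then c is the χ-coefficient of S and S' = c*χ/(S - 1).
S_1 = c0/f = 1 + (-129/154)*χ + (-102731/177870)*χ^2 + ...; c1 = -129/154.
S_2 = c1*χ/(S_1 - 1) = 1 + (-102731/148995)*χ + ...; c2 = -102731/148995.

The regular C-fraction coefficients are [105/34, -129/154, -102731/148995].


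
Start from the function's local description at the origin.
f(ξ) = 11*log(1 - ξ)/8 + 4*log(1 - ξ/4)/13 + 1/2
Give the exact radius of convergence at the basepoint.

Branch term (4/13)*log(1 - ξ/(4)): its argument vanishes at ξ = 4, a logarithmic branch point, modulus 4.
Branch term (11/8)*log(1 - ξ/(1)): its argument vanishes at ξ = 1, a logarithmic branch point, modulus 1.
The radius of convergence is the smallest modulus among the singular points: 1.

The radius of convergence is 1.


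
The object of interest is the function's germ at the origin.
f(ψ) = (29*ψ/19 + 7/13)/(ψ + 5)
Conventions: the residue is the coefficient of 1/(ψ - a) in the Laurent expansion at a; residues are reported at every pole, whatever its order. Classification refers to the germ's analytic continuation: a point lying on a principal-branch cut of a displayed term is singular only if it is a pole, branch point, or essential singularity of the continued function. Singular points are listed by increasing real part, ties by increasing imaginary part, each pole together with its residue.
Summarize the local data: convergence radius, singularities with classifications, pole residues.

Radius of convergence at 0: 5.
At -5: a pole of order 1; residue -1752/247.

Denominator factor (ψ + 5): pole of order 1 at -5, modulus 5.
The radius of convergence is the smallest modulus among the singular points: 5.
At the order-1 pole -5 set g(ψ) = (ψ - (-5))*f(ψ) = 29*ψ/19 + 7/13.
Simple pole: residue = g(a) at a = -5, which is -1752/247.


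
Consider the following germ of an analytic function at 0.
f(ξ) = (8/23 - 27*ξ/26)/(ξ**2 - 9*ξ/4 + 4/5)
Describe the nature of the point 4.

Denominator factors: ξ**2 - 9*ξ/4 + 4/5 = 39/5 at ξ = 4 — none vanishes.
So the germ continues analytically to 4.

The point is a regular point.


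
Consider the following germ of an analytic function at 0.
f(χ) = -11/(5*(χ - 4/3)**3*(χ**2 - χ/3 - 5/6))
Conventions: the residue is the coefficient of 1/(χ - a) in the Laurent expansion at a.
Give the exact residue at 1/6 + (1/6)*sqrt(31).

The residue is 1958/45 + (10934/1395)*sqrt(31).

The factor χ**2 - χ/3 - 5/6 splits as (χ - a)(χ - a') with a = 1/6 + (1/6)*sqrt(31), a' = 1/6 - (1/6)*sqrt(31). At the order-1 pole a set g(χ) = (χ - a)*f(χ) = [-11/(5*(χ - 4/3)**3)] / (χ - a').
Simple pole: residue = g(a) at a = 1/6 + (1/6)*sqrt(31), which is 1958/45 + (10934/1395)*sqrt(31).


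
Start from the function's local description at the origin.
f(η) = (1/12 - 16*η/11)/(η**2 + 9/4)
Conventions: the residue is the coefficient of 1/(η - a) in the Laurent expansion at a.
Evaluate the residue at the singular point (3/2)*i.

The residue is (-8/11) - (1/36)*i.

The factor η**2 + 9/4 splits as (η - a)(η - a') with a = (3/2)*i, a' = -(3/2)*i. At the order-1 pole a set g(η) = (η - a)*f(η) = [1/12 - 16*η/11] / (η - a').
Simple pole: residue = g(a) at a = (3/2)*i, which is (-8/11) - (1/36)*i.


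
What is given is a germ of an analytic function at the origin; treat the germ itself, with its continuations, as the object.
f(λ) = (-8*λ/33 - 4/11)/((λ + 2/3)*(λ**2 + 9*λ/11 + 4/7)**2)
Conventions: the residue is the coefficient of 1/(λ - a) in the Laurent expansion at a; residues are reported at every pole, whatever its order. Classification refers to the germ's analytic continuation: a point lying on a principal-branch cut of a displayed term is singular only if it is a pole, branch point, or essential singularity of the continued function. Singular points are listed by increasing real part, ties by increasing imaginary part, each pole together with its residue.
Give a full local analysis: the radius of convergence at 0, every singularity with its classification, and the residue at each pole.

Radius of convergence at 0: 2/3.
At -2/3: a pole of order 1; residue -24255/26569.
At (-9/22) - ((37/154)*sqrt(7))*i: a pole of order 2; residue (24255/53138) - ((537732657/2691599114)*sqrt(7))*i.
At (-9/22) + ((37/154)*sqrt(7))*i: a pole of order 2; residue (24255/53138) + ((537732657/2691599114)*sqrt(7))*i.


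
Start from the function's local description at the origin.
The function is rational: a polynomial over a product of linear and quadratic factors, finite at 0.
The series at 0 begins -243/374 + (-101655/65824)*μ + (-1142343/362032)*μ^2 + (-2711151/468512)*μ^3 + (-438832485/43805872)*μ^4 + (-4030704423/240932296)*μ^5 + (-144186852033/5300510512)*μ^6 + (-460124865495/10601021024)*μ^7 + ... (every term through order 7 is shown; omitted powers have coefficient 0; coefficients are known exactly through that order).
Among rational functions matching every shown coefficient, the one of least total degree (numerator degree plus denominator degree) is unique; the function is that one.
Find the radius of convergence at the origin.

The radius of convergence is -1/2 + (1/6)*sqrt(53).

No rational of total degree below 5 reproduces all 8 coefficients; solving the [1/4] Pade equations on them gives f(μ) = (-23*μ/32 - 33/34)/(μ**2 + μ - 11/9)**2, whose expansion matches every shown term.
Denominator factor (μ**2 + μ - 11/9)^2: discriminant 53/9, real irrational roots -1/2 + (1/6)*sqrt(53) and -1/2 - (1/6)*sqrt(53); poles of order 2, moduli -1/2 + (1/6)*sqrt(53) and 1/2 + (1/6)*sqrt(53).
The radius of convergence is the smallest modulus among the singular points: -1/2 + (1/6)*sqrt(53).


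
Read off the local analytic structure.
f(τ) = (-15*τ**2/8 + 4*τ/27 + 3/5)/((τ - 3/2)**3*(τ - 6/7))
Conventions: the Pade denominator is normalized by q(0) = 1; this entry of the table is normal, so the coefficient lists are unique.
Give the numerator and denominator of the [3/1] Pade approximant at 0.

The Pade approximant has numerator coefficients [28/135, 35014936/37517985, 360709013/225107910, 1232467/925101]; denominator coefficients [1, 156521/144102].

Taylor coefficients needed (expand at 0): a_0 = 28/135, a_1 = 7742/10935, a_2 = 54677/65610, a_3 = 168119/393660, a_4 = -1095647/2361960.
Write the denominator as Q(τ) = 1 + q1*τ. Requiring Q*f - P = O(τ^5) with deg P <= 3 kills the coefficients of τ^4..τ^4 in Q*f:
  τ^4: a_4 + q1*a_3 = 0, i.e. -1095647/2361960 + (168119/393660)*q1 = 0.
Solving this linear system: q1 = 156521/144102.
The numerator is Q*f truncated at degree 3: P0 = a_0 = 28/135; P1 = a_1 + q1*a_0 = 35014936/37517985; P2 = a_2 + q1*a_1 = 360709013/225107910; P3 = a_3 + q1*a_2 = 1232467/925101.


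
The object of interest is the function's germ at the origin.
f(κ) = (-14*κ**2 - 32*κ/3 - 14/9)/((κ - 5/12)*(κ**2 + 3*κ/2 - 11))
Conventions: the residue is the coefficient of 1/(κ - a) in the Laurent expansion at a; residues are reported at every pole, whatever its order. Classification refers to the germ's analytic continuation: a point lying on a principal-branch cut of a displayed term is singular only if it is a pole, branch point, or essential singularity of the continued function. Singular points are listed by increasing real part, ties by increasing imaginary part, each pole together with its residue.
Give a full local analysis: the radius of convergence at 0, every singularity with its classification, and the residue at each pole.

Radius of convergence at 0: 5/12.
At -3/4 - (1/4)*sqrt(185): a pole of order 1; residue -10890/1469 + (61382/815295)*sqrt(185).
At 5/12: a pole of order 1; residue 1214/1469.
At -3/4 + (1/4)*sqrt(185): a pole of order 1; residue -10890/1469 - (61382/815295)*sqrt(185).

Denominator factor (κ**2 + 3*κ/2 - 11): discriminant 185/4, real irrational roots -3/4 + (1/4)*sqrt(185) and -3/4 - (1/4)*sqrt(185); poles of order 1, moduli -3/4 + (1/4)*sqrt(185) and 3/4 + (1/4)*sqrt(185).
Denominator factor (κ - 5/12): pole of order 1 at 5/12, modulus 5/12.
The radius of convergence is the smallest modulus among the singular points: 5/12.
The factor κ**2 + 3*κ/2 - 11 splits as (κ - a)(κ - a') with a = -3/4 - (1/4)*sqrt(185), a' = -3/4 + (1/4)*sqrt(185). At the order-1 pole a set g(κ) = (κ - a)*f(κ) = [(-14*κ**2 - 32*κ/3 - 14/9)/(κ - 5/12)] / (κ - a').
Simple pole: residue = g(a) at a = -3/4 - (1/4)*sqrt(185), which is -10890/1469 + (61382/815295)*sqrt(185).
At the order-1 pole 5/12 set g(κ) = (κ - (5/12))*f(κ) = (-14*κ**2 - 32*κ/3 - 14/9)/(κ**2 + 3*κ/2 - 11).
Simple pole: residue = g(a) at a = 5/12, which is 1214/1469.
The factor κ**2 + 3*κ/2 - 11 splits as (κ - a)(κ - a') with a = -3/4 + (1/4)*sqrt(185), a' = -3/4 - (1/4)*sqrt(185). At the order-1 pole a set g(κ) = (κ - a)*f(κ) = [(-14*κ**2 - 32*κ/3 - 14/9)/(κ - 5/12)] / (κ - a').
Simple pole: residue = g(a) at a = -3/4 + (1/4)*sqrt(185), which is -10890/1469 - (61382/815295)*sqrt(185).
List the singular points by increasing real part (a conjugate pair: the negative imaginary part first).


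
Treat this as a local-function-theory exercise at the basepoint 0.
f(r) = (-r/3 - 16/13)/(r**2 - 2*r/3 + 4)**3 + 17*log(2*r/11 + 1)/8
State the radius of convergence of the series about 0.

The radius of convergence is 2.

Denominator factor (r**2 - 2*r/3 + 4)^3: discriminant -140/9, complex-conjugate roots (1/3) + ((1/3)*sqrt(35))*i and (1/3) - ((1/3)*sqrt(35))*i; poles of order 3, moduli 2 and 2.
Branch term (17/8)*log(1 - r/(-11/2)): its argument vanishes at r = -11/2, a logarithmic branch point, modulus 11/2.
The radius of convergence is the smallest modulus among the singular points: 2.


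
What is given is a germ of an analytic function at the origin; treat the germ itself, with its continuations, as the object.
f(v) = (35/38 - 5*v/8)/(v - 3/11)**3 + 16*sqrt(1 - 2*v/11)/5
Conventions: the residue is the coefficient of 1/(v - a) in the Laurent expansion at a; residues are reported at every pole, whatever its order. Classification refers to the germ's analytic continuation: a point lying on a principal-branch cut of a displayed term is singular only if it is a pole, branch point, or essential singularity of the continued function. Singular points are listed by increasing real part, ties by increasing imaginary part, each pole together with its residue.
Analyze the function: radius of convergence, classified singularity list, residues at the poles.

Denominator factor (v - 3/11)^3: pole of order 3 at 3/11, modulus 3/11.
Branch term (16/5)*sqrt(1 - v/(11/2)): its argument vanishes at v = 11/2, a square-root branch point, modulus 11/2.
The radius of convergence is the smallest modulus among the singular points: 3/11.
The branch term is analytic at 3/11 and contributes nothing to the residue; only the rational part matters.
At the order-3 pole 3/11 set g(v) = (v - (3/11))^3*(rational part) = 35/38 - 5*v/8.
Order-3 pole: residue = g''(a)/2; g''(3/11) = 0, so the residue is 0.
List the singular points by increasing real part (a conjugate pair: the negative imaginary part first).

Radius of convergence at 0: 3/11.
At 3/11: a pole of order 3; residue 0.
At 11/2: an algebraic (square-root) branch point.


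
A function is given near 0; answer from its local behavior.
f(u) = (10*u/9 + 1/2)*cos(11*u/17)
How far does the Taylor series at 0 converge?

The factor cos(11*u/17) is entire and contributes no finite singular point.
The polynomial part has no poles.
No finite singular points: the Taylor series at 0 converges everywhere.

The radius of convergence is infinite.


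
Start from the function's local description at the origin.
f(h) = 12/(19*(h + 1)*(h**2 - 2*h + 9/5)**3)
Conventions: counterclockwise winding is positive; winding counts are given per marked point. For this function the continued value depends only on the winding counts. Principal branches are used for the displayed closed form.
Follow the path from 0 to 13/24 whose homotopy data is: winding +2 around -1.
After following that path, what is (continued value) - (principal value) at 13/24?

Continued minus principal equals 0.

The function is rational, hence single-valued: continuing it around any pole returns the same value, so the difference is 0.


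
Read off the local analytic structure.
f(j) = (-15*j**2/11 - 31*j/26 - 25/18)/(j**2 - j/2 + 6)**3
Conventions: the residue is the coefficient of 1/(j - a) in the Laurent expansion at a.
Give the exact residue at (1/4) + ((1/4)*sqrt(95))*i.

The residue is ((368272/367813875)*sqrt(95))*i.

The factor j**2 - j/2 + 6 splits as (j - a)(j - a') with a = (1/4) + ((1/4)*sqrt(95))*i, a' = (1/4) - ((1/4)*sqrt(95))*i. At the order-3 pole a set g(j) = (j - a)^3*f(j) = [-15*j**2/11 - 31*j/26 - 25/18] / (j - a')^3.
Order-3 pole: residue = g''(a)/2; g''((1/4) + ((1/4)*sqrt(95))*i) = ((736544/367813875)*sqrt(95))*i, so the residue is ((368272/367813875)*sqrt(95))*i.


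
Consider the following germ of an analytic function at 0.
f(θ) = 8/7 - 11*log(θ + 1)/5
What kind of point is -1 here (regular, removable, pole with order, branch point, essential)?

The point is a logarithmic branch point.

The term (-11/5)*log(1 - θ/(-1)) has argument 1 - -1/(-1) = 0 at -1: a logarithmic (infinitely-sheeted) branch point; the remaining terms are analytic or single-valued there.


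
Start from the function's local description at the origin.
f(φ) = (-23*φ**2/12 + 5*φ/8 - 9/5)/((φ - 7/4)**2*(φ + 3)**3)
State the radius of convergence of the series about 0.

The radius of convergence is 7/4.

Denominator factor (φ - 7/4)^2: pole of order 2 at 7/4, modulus 7/4.
Denominator factor (φ + 3)^3: pole of order 3 at -3, modulus 3.
The radius of convergence is the smallest modulus among the singular points: 7/4.


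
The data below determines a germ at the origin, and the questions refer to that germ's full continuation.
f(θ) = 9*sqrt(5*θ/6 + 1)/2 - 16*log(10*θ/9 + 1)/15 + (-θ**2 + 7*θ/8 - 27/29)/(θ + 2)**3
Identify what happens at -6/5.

The point is an algebraic (square-root) branch point.

The term (9/2)*sqrt(1 - θ/(-6/5)) has argument 1 - -6/5/(-6/5) = 0 at -6/5: a square-root (algebraic, two-sheeted) branch point; the remaining terms are analytic or single-valued there.


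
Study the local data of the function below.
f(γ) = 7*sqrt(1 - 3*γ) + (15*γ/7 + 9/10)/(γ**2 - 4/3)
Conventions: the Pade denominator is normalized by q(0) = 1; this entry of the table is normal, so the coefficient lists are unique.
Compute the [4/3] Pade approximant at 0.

Taylor coefficients needed (expand at 0): a_0 = 253/40, a_1 = -339/28, a_2 = -1341/160, a_3 = -729/56, a_4 = -7209/320, a_5 = -84969/1792, a_6 = -537273/5120, a_7 = -3546099/14336.
Write the denominator as Q(γ) = 1 + q1*γ + q2*γ^2 + q3*γ^3. Requiring Q*f - P = O(γ^8) with deg P <= 4 kills the coefficients of γ^5..γ^7 in Q*f:
  γ^5: a_5 + q1*a_4 + q2*a_3 + q3*a_2 = 0, i.e. -84969/1792 + (-7209/320)*q1 + (-729/56)*q2 + (-1341/160)*q3 = 0.
  γ^6: a_6 + q1*a_5 + q2*a_4 + q3*a_3 = 0, i.e. -537273/5120 + (-84969/1792)*q1 + (-7209/320)*q2 + (-729/56)*q3 = 0.
  γ^7: a_7 + q1*a_6 + q2*a_5 + q3*a_4 = 0, i.e. -3546099/14336 + (-537273/5120)*q1 + (-84969/1792)*q2 + (-7209/320)*q3 = 0.
Solving this linear system: q1 = -23325231/10816768, q2 = -84274419/43267072, q3 = 68452029/21633536.
The numerator is Q*f truncated at degree 4: P0 = a_0 = 253/40; P1 = a_1 + q1*a_0 = -77977827621/3028695040; P2 = a_2 + q1*a_1 + q2*a_0 = 13100627019/2422956032; P3 = a_3 + q1*a_2 + q2*a_1 + q3*a_0 = 543219201/11165696; P4 = a_4 + q1*a_3 + q2*a_2 + q3*a_1 = -22762877445/1384546304.

The Pade approximant has numerator coefficients [253/40, -77977827621/3028695040, 13100627019/2422956032, 543219201/11165696, -22762877445/1384546304]; denominator coefficients [1, -23325231/10816768, -84274419/43267072, 68452029/21633536].


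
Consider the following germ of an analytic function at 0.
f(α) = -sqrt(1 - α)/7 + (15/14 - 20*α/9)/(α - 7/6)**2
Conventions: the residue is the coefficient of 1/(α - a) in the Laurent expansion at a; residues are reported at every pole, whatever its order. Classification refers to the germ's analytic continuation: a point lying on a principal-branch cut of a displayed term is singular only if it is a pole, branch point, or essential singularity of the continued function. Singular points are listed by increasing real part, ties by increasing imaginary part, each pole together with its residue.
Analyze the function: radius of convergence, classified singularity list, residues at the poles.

Denominator factor (α - 7/6)^2: pole of order 2 at 7/6, modulus 7/6.
Branch term (-1/7)*sqrt(1 - α/(1)): its argument vanishes at α = 1, a square-root branch point, modulus 1.
The radius of convergence is the smallest modulus among the singular points: 1.
The branch term is analytic at 7/6 and contributes nothing to the residue; only the rational part matters.
At the order-2 pole 7/6 set g(α) = (α - (7/6))^2*(rational part) = 15/14 - 20*α/9.
Order-2 pole: residue = g'(a); g'(7/6) = -20/9, so the residue is -20/9.
List the singular points by increasing real part (a conjugate pair: the negative imaginary part first).

Radius of convergence at 0: 1.
At 1: an algebraic (square-root) branch point.
At 7/6: a pole of order 2; residue -20/9.


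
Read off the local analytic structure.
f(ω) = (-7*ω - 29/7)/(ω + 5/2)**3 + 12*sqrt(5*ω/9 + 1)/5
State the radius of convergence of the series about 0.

The radius of convergence is 9/5.

Denominator factor (ω + 5/2)^3: pole of order 3 at -5/2, modulus 5/2.
Branch term (12/5)*sqrt(1 - ω/(-9/5)): its argument vanishes at ω = -9/5, a square-root branch point, modulus 9/5.
The radius of convergence is the smallest modulus among the singular points: 9/5.


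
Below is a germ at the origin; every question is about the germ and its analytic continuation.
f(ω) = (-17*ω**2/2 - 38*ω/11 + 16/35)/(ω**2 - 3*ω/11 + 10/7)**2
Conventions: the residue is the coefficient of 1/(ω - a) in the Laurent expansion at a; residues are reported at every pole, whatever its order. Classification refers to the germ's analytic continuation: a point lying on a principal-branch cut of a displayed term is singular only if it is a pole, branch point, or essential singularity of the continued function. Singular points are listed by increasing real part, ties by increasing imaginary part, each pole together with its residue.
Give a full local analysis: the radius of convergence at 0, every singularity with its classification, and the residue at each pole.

Radius of convergence at 0: (1/7)*sqrt(70).
At (3/22) - ((1/154)*sqrt(33439))*i: a pole of order 2; residue -((1132648/114098645)*sqrt(33439))*i.
At (3/22) + ((1/154)*sqrt(33439))*i: a pole of order 2; residue ((1132648/114098645)*sqrt(33439))*i.

Denominator factor (ω**2 - 3*ω/11 + 10/7)^2: discriminant -4777/847, complex-conjugate roots (3/22) + ((1/154)*sqrt(33439))*i and (3/22) - ((1/154)*sqrt(33439))*i; poles of order 2, moduli (1/7)*sqrt(70) and (1/7)*sqrt(70).
The radius of convergence is the smallest modulus among the singular points: (1/7)*sqrt(70).
The factor ω**2 - 3*ω/11 + 10/7 splits as (ω - a)(ω - a') with a = (3/22) - ((1/154)*sqrt(33439))*i, a' = (3/22) + ((1/154)*sqrt(33439))*i. At the order-2 pole a set g(ω) = (ω - a)^2*f(ω) = [-17*ω**2/2 - 38*ω/11 + 16/35] / (ω - a')^2.
Order-2 pole: residue = g'(a); g'((3/22) - ((1/154)*sqrt(33439))*i) = -((1132648/114098645)*sqrt(33439))*i, so the residue is -((1132648/114098645)*sqrt(33439))*i.
The factor ω**2 - 3*ω/11 + 10/7 splits as (ω - a)(ω - a') with a = (3/22) + ((1/154)*sqrt(33439))*i, a' = (3/22) - ((1/154)*sqrt(33439))*i. At the order-2 pole a set g(ω) = (ω - a)^2*f(ω) = [-17*ω**2/2 - 38*ω/11 + 16/35] / (ω - a')^2.
Order-2 pole: residue = g'(a); g'((3/22) + ((1/154)*sqrt(33439))*i) = ((1132648/114098645)*sqrt(33439))*i, so the residue is ((1132648/114098645)*sqrt(33439))*i.
List the singular points by increasing real part (a conjugate pair: the negative imaginary part first).


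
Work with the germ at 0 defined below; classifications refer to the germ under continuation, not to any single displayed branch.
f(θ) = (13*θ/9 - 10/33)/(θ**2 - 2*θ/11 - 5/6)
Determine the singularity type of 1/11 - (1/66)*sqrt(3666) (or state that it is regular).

The point is a pole of order 1.

The denominator factor θ**2 - 2*θ/11 - 5/6 vanishes at 1/11 - (1/66)*sqrt(3666) and appears to the power 1; the numerator there equals -17/99 - (13/594)*sqrt(3666), nonzero, and no other factor vanishes.
Hence a pole whose order is the multiplicity, 1.


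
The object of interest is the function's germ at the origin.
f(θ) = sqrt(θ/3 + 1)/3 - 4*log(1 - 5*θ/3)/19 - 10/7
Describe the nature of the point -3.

The point is an algebraic (square-root) branch point.

The term (1/3)*sqrt(1 - θ/(-3)) has argument 1 - -3/(-3) = 0 at -3: a square-root (algebraic, two-sheeted) branch point; the remaining terms are analytic or single-valued there.


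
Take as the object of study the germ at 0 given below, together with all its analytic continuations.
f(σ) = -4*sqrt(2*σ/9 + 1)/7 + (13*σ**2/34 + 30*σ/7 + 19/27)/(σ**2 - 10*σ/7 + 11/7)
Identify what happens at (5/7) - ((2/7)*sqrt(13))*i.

The denominator factor σ**2 - 10*σ/7 + 11/7 vanishes at (5/7) - ((2/7)*sqrt(13))*i and appears to the power 1; the numerator there equals (159877/44982) - ((1150/833)*sqrt(13))*i, nonzero, and no other factor vanishes.
The branch terms are analytic at this point.
Hence a pole whose order is the multiplicity, 1.

The point is a pole of order 1.


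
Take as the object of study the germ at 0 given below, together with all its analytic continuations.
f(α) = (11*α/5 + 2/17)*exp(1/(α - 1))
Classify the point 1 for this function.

The exponent 1/(α - (1)) has a pole at 1, so exp(1/(α - (1))) takes every nonzero value near it: an essential singularity (not a pole of any order).

The point is an essential singularity.


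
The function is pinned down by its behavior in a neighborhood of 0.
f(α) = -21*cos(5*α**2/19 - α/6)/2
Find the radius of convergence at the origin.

The radius of convergence is infinite.

The factor cos(5*α**2/19 - α/6) is entire and contributes no finite singular point.
The polynomial part has no poles.
No finite singular points: the Taylor series at 0 converges everywhere.


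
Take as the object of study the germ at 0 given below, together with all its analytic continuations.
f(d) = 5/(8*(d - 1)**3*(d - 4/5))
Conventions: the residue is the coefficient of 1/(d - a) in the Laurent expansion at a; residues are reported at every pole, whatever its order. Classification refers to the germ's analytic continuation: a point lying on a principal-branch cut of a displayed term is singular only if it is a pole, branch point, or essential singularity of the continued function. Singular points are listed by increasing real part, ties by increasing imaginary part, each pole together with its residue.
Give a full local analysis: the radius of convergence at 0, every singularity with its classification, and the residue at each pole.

Denominator factor (d - 1)^3: pole of order 3 at 1, modulus 1.
Denominator factor (d - 4/5): pole of order 1 at 4/5, modulus 4/5.
The radius of convergence is the smallest modulus among the singular points: 4/5.
At the order-1 pole 4/5 set g(d) = (d - (4/5))*f(d) = 5/(8*(d - 1)**3).
Simple pole: residue = g(a) at a = 4/5, which is -625/8.
At the order-3 pole 1 set g(d) = (d - (1))^3*f(d) = 5/(8*(d - 4/5)).
Order-3 pole: residue = g''(a)/2; g''(1) = 625/4, so the residue is 625/8.
List the singular points by increasing real part (a conjugate pair: the negative imaginary part first).

Radius of convergence at 0: 4/5.
At 4/5: a pole of order 1; residue -625/8.
At 1: a pole of order 3; residue 625/8.


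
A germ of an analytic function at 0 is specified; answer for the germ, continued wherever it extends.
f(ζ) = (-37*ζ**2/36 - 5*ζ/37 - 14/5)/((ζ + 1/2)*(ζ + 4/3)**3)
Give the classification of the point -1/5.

Denominator factors: ζ + 1/2 = 3/10 at ζ = -1/5; ζ + 4/3 = 17/15 at ζ = -1/5 — none vanishes.
So the germ continues analytically to -1/5.

The point is a regular point.


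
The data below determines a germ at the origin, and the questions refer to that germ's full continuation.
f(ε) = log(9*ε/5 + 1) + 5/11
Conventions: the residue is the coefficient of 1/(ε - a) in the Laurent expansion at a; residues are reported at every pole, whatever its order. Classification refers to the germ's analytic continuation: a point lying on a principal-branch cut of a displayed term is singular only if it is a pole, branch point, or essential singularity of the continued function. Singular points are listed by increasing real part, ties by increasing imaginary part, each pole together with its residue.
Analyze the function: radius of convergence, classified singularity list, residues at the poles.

Radius of convergence at 0: 5/9.
At -5/9: a logarithmic branch point.

Branch term (1)*log(1 - ε/(-5/9)): its argument vanishes at ε = -5/9, a logarithmic branch point, modulus 5/9.
The radius of convergence is the smallest modulus among the singular points: 5/9.


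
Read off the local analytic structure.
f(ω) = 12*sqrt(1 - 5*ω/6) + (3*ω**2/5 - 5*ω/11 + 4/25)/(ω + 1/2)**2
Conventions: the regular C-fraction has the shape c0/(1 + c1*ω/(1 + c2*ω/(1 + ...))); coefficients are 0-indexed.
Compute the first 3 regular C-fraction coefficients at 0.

Taylor coefficients (expand at 0): a_0 = 316/25, a_1 = -2579/275, a_2 = 107653/6600.
c0 = a_0 = 316/25. Peel one level at a time: if S = 1 + c*ω/S' with S'(0) = 1, then c is the ω-coefficient of S and S' = c*ω/(S - 1).
S_1 = c0/f = 1 + (2579/3476)*ω + (-53643011/72495456)*ω^2 + ...; c1 = 2579/3476.
S_2 = c1*ω/(S_1 - 1) = 1 + (53643011/53787624)*ω + ...; c2 = 53643011/53787624.

The regular C-fraction coefficients are [316/25, 2579/3476, 53643011/53787624].


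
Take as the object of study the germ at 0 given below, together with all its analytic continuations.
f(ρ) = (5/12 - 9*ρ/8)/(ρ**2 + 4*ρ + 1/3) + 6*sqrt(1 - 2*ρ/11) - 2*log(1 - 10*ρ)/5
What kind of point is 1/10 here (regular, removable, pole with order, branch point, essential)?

The term (-2/5)*log(1 - ρ/(1/10)) has argument 1 - 1/10/(1/10) = 0 at 1/10: a logarithmic (infinitely-sheeted) branch point; the remaining terms are analytic or single-valued there.

The point is a logarithmic branch point.


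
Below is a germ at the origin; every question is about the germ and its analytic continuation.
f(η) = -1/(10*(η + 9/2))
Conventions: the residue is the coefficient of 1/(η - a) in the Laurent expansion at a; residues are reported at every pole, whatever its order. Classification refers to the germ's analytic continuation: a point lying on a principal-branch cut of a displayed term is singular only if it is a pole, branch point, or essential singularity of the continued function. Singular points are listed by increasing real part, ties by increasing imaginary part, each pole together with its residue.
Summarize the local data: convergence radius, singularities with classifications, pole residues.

Denominator factor (η + 9/2): pole of order 1 at -9/2, modulus 9/2.
The radius of convergence is the smallest modulus among the singular points: 9/2.
At the order-1 pole -9/2 set g(η) = (η - (-9/2))*f(η) = -1/10.
Simple pole: residue = g(a) at a = -9/2, which is -1/10.

Radius of convergence at 0: 9/2.
At -9/2: a pole of order 1; residue -1/10.


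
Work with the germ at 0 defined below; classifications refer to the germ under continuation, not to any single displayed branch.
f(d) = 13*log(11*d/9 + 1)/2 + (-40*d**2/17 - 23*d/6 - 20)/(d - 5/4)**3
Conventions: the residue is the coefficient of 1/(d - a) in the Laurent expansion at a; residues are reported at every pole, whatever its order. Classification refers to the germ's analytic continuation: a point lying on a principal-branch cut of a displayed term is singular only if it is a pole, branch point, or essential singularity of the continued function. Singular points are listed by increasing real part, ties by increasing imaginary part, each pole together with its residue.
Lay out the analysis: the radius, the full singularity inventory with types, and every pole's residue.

Radius of convergence at 0: 9/11.
At -9/11: a logarithmic branch point.
At 5/4: a pole of order 3; residue -40/17.

Denominator factor (d - 5/4)^3: pole of order 3 at 5/4, modulus 5/4.
Branch term (13/2)*log(1 - d/(-9/11)): its argument vanishes at d = -9/11, a logarithmic branch point, modulus 9/11.
The radius of convergence is the smallest modulus among the singular points: 9/11.
The branch term is analytic at 5/4 and contributes nothing to the residue; only the rational part matters.
At the order-3 pole 5/4 set g(d) = (d - (5/4))^3*(rational part) = -40*d**2/17 - 23*d/6 - 20.
Order-3 pole: residue = g''(a)/2; g''(5/4) = -80/17, so the residue is -40/17.
List the singular points by increasing real part (a conjugate pair: the negative imaginary part first).


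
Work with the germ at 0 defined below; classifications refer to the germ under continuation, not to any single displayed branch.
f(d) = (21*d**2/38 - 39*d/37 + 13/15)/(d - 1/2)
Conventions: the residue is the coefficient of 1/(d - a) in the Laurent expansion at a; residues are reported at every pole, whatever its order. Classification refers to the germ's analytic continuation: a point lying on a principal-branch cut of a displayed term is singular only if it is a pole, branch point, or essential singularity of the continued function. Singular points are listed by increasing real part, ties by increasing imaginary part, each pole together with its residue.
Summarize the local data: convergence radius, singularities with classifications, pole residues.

Radius of convergence at 0: 1/2.
At 1/2: a pole of order 1; residue 40307/84360.

Denominator factor (d - 1/2): pole of order 1 at 1/2, modulus 1/2.
The radius of convergence is the smallest modulus among the singular points: 1/2.
At the order-1 pole 1/2 set g(d) = (d - (1/2))*f(d) = 21*d**2/38 - 39*d/37 + 13/15.
Simple pole: residue = g(a) at a = 1/2, which is 40307/84360.


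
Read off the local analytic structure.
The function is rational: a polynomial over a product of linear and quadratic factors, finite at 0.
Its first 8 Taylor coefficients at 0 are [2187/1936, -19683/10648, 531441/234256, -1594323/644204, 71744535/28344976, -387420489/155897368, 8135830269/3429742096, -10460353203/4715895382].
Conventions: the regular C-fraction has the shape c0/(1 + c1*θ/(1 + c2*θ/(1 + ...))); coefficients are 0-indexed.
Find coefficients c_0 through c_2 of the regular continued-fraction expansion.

Taylor coefficients (read off): a_0 = 2187/1936, a_1 = -19683/10648, a_2 = 531441/234256.
c0 = a_0 = 2187/1936. Peel one level at a time: if S = 1 + c*θ/S' with S'(0) = 1, then c is the θ-coefficient of S and S' = c*θ/(S - 1).
S_1 = c0/f = 1 + (18/11)*θ + (81/121)*θ^2 + ...; c1 = 18/11.
S_2 = c1*θ/(S_1 - 1) = 1 + (-9/22)*θ + ...; c2 = -9/22.

The regular C-fraction coefficients are [2187/1936, 18/11, -9/22].


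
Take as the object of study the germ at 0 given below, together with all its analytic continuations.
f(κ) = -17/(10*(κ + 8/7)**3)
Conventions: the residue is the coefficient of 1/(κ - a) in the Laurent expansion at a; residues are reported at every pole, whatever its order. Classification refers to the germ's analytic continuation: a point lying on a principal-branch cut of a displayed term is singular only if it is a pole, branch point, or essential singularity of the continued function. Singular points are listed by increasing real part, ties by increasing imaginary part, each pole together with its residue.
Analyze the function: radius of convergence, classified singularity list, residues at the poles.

Radius of convergence at 0: 8/7.
At -8/7: a pole of order 3; residue 0.

Denominator factor (κ + 8/7)^3: pole of order 3 at -8/7, modulus 8/7.
The radius of convergence is the smallest modulus among the singular points: 8/7.
At the order-3 pole -8/7 set g(κ) = (κ - (-8/7))^3*f(κ) = -17/10.
Order-3 pole: residue = g''(a)/2; g''(-8/7) = 0, so the residue is 0.


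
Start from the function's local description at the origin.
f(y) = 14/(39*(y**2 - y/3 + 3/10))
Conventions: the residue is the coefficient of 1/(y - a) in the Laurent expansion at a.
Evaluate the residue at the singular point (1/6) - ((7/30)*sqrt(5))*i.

The residue is ((2/13)*sqrt(5))*i.

The factor y**2 - y/3 + 3/10 splits as (y - a)(y - a') with a = (1/6) - ((7/30)*sqrt(5))*i, a' = (1/6) + ((7/30)*sqrt(5))*i. At the order-1 pole a set g(y) = (y - a)*f(y) = [14/39] / (y - a').
Simple pole: residue = g(a) at a = (1/6) - ((7/30)*sqrt(5))*i, which is ((2/13)*sqrt(5))*i.


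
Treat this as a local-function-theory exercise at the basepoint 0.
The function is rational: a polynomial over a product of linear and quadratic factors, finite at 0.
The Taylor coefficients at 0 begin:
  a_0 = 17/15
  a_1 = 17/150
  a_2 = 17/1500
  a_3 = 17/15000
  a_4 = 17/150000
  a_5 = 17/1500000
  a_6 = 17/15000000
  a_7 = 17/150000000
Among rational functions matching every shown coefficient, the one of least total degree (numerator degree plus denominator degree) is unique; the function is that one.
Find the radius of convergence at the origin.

No rational of total degree below 1 reproduces all 8 coefficients; solving the [0/1] Pade equations on them gives f(μ) = -34/(3*(μ - 10)), whose expansion matches every shown term.
Denominator factor (μ - 10): pole of order 1 at 10, modulus 10.
The radius of convergence is the smallest modulus among the singular points: 10.

The radius of convergence is 10.


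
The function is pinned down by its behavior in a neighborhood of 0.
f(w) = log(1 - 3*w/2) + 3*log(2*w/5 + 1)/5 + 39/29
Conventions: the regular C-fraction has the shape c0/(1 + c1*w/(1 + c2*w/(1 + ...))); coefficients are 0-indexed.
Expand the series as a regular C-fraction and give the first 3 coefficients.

Taylor coefficients (expand at 0): a_0 = 39/29, a_1 = -63/50, a_2 = -1173/1000.
c0 = a_0 = 39/29. Peel one level at a time: if S = 1 + c*w/S' with S'(0) = 1, then c is the w-coefficient of S and S' = c*w/(S - 1).
S_1 = c0/f = 1 + (609/650)*w + (1478797/845000)*w^2 + ...; c1 = 609/650.
S_2 = c1*w/(S_1 - 1) = 1 + (-50993/27300)*w + ...; c2 = -50993/27300.

The regular C-fraction coefficients are [39/29, 609/650, -50993/27300].
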